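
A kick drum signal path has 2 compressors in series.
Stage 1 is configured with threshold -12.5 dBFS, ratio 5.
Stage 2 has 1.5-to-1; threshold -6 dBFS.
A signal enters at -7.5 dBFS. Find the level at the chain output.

-11.5 dBFS

Stage 1: -7.5 dBFS is 5 dB over -12.5 dBFS; at 5:1 that becomes 1 dB over, giving -11.5 dBFS.
Stage 2: -11.5 dBFS ≤ -6 dBFS, so stage 2 doesn't engage; output -11.5 dBFS.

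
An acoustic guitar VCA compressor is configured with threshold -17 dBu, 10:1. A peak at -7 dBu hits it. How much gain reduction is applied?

Overshoot = -7 − (-17) = 10 dB.
At 10:1, output sits 10/10 = 1 dB above threshold.
GR = overshoot in − overshoot out = 10 − 1 = 9 dB.

9 dB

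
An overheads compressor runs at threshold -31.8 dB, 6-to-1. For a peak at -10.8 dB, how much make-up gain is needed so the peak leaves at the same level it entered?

Without make-up, output = threshold + overshoot/6 = -31.8 + 3.5 = -28.3 dB.
Gap to target: 17.5 dB.

17.5 dB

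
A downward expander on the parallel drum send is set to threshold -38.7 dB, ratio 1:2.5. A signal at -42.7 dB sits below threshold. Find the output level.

-48.7 dB

Undershoot = (-38.7) − (-42.7) = 4 dB.
At 1:2.5, that expands to 10 dB under threshold.
Output = -38.7 − 10 = -48.7 dB.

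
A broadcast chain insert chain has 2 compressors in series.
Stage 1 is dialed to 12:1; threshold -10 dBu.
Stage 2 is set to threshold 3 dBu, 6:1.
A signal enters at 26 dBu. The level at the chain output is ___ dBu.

-7 dBu

Stage 1: 36 dB above -10 dBu, reduced 12:1 to 3 dB above → -7 dBu.
Stage 2: -7 dBu is at or below the 3 dBu threshold — no compression; output -7 dBu.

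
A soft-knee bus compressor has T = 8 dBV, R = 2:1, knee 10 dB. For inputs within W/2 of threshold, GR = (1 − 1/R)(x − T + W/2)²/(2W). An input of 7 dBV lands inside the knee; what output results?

6.6 dBV

x − T + W/2 = 7 − 8 + 5 = 4.
GR = (1 − 1/2) × 4² / 20 = 0.5 × 16 / 20 = 0.4 dB.
Output = 7 − 0.4 = 6.6 dBV.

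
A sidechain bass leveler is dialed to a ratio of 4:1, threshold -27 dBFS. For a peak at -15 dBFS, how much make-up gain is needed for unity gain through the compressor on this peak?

9 dB

The peak compresses to -27 + 12/4 = -24 dBFS.
To reach -15 dBFS requires -15 − (-24) = 9 dB of make-up.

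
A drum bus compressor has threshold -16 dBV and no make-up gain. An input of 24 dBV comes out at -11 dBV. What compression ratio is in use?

Input overshoot = 24 − (-16) = 40 dB; output overshoot = -11 − (-16) = 5 dB.
Ratio = 40 / 5 = 8.

8:1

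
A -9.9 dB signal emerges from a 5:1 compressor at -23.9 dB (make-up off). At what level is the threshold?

Let T be the threshold. Output overshoot = (input overshoot)/R, so -23.9 − T = (-9.9 − T)/5.
5·(-23.9 − T) = -9.9 − T → 4·T = -119.5 − (-9.9) = -109.6.
T = -109.6/4 = -27.4 dB.

-27.4 dB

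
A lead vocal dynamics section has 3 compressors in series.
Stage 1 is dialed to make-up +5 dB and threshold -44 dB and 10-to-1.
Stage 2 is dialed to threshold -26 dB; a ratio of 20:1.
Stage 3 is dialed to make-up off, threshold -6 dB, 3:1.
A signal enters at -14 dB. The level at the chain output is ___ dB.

Stage 1: 30 dB above -44 dB, reduced 10:1 to 3 dB above → -41 dB; +5 dB make-up → -36 dB.
Stage 2: -36 dB ≤ -26 dB, so stage 2 doesn't engage; output -36 dB.
Stage 3: below threshold (-36 ≤ -6); passes unchanged; output -36 dB.

-36 dB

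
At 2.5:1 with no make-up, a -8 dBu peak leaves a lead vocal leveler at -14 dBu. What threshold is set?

Input is 10 dB above T (since output overshoot × R = input overshoot: (-14 − T)·2.5 = -8 − T gives T = -18 dBu).
Check: -18 + (-8 − (-18))/2.5 = -18 + 4 = -14 dBu. ✓

-18 dBu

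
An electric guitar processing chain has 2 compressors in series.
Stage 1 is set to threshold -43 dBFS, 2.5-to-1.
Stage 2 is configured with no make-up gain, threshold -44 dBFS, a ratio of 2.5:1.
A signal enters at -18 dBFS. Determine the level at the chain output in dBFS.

-39.6 dBFS

Stage 1: -18 dBFS is 25 dB over -43 dBFS; at 2.5:1 that becomes 10 dB over, giving -33 dBFS.
Stage 2: 11 dB above -44 dBFS, reduced 2.5:1 to 4.4 dB above → -39.6 dBFS.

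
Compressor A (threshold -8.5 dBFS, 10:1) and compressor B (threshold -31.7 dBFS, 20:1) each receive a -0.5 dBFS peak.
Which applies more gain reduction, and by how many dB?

B, by 22.44 dB

A: GR = 8 − 8/10 = 7.2 dB.
B: GR = 31.2 − 31.2/20 = 29.64 dB.
B applies 22.44 dB more gain reduction.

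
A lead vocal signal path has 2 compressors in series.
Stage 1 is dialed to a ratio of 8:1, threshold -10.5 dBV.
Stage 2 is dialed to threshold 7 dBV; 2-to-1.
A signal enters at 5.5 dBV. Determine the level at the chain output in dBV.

Stage 1: 16 dB above -10.5 dBV, reduced 8:1 to 2 dB above → -8.5 dBV.
Stage 2: -8.5 dBV ≤ 7 dBV, so stage 2 doesn't engage; output -8.5 dBV.

-8.5 dBV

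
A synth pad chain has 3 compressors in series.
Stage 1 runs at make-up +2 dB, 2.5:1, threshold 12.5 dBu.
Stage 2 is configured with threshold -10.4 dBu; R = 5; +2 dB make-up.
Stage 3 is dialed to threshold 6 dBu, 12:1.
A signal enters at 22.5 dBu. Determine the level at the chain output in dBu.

Stage 1: 22.5 dBu is 10 dB over 12.5 dBu; at 2.5:1 that becomes 4 dB over, giving 16.5 dBu; +2 dB make-up → 18.5 dBu.
Stage 2: 28.9 dB above -10.4 dBu, reduced 5:1 to 5.78 dB above → -4.62 dBu; +2 dB make-up → -2.62 dBu.
Stage 3: below threshold (-2.62 ≤ 6); passes unchanged; output -2.62 dBu.

-2.62 dBu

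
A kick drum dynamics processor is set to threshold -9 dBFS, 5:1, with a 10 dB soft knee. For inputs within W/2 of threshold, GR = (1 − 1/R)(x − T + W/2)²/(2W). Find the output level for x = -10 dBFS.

x − T + W/2 = -10 − (-9) + 5 = 4.
GR = (1 − 1/5) × 4² / 20 = 0.8 × 16 / 20 = 0.64 dB.
Output = -10 − 0.64 = -10.64 dBFS.

-10.64 dBFS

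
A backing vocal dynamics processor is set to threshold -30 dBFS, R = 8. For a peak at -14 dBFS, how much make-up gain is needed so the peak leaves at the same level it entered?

14 dB

The peak compresses to -30 + 16/8 = -28 dBFS.
To reach -14 dBFS requires -14 − (-28) = 14 dB of make-up.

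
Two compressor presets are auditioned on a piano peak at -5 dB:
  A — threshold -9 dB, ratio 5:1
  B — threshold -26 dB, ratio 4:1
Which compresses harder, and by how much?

A: GR = 4 − 4/5 = 3.2 dB.
B: GR = 21 − 21/4 = 15.75 dB.
Difference: 12.55 dB in favour of B.

B, by 12.55 dB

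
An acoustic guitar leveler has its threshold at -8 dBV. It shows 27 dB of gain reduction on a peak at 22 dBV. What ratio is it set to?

Input overshoot = 22 − (-8) = 30 dB.
Output overshoot = 30 − 27 = 3 dB.
Ratio = input overshoot / output overshoot = 30 / 3 = 10.

10:1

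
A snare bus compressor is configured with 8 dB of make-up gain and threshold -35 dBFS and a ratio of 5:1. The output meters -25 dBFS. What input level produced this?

Remove make-up: -25 − 8 = -33 dBFS.
That's 2 dB above the -35 dBFS threshold.
Before 5:1 compression the overshoot was 2 × 5 = 10 dB, so input = -35 + 10 = -25 dBFS.

-25 dBFS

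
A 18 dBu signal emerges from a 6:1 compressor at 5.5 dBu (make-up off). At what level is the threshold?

3 dBu

Input is 15 dB above T (since output overshoot × R = input overshoot: (5.5 − T)·6 = 18 − T gives T = 3 dBu).
Check: 3 + (18 − 3)/6 = 3 + 2.5 = 5.5 dBu. ✓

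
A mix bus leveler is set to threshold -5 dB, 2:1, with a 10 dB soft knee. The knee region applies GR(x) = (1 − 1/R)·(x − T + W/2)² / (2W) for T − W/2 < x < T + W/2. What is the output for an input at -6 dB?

x − T + W/2 = -6 − (-5) + 5 = 4.
GR = (1 − 1/2) × 4² / 20 = 0.5 × 16 / 20 = 0.4 dB.
Output = -6 − 0.4 = -6.4 dB.

-6.4 dB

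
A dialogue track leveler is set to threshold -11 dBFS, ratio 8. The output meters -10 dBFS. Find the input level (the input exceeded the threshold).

That's 1 dB above the -11 dBFS threshold.
Before 8:1 compression the overshoot was 1 × 8 = 8 dB, so input = -11 + 8 = -3 dBFS.

-3 dBFS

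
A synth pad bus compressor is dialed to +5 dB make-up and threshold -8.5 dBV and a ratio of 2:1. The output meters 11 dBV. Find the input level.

20.5 dBV

Before make-up, the level was 11 − 5 = 6 dBV.
Post-compression overshoot = 6 − (-8.5) = 14.5 dB.
Input overshoot = R × output overshoot = 29 dB → input = -8.5 + 29 = 20.5 dBV.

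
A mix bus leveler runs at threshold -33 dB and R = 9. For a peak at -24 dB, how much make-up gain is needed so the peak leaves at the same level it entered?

The peak compresses to -33 + 9/9 = -32 dB.
To reach -24 dB requires -24 − (-32) = 8 dB of make-up.

8 dB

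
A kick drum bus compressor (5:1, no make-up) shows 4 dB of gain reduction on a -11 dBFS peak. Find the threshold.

Let T be the threshold. Output overshoot = (input overshoot)/R, so -15 − T = (-11 − T)/5.
5·(-15 − T) = -11 − T → 4·T = -75 − (-11) = -64.
T = -64/4 = -16 dBFS.

-16 dBFS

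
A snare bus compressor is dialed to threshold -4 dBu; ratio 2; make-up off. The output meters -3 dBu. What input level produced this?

-2 dBu

Post-compression overshoot = -3 − (-4) = 1 dB.
Undo the ratio: input overshoot = 1 × 2 = 2 dB, giving input = -2 dBu.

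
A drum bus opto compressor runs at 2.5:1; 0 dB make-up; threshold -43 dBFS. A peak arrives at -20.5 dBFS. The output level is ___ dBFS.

-34 dBFS

The input is 22.5 dB above the -43 dBFS threshold.
The 22.5 dB excess becomes 9 dB after 2.5:1 reduction.
So the level is -43 + 9 = -34 dBFS.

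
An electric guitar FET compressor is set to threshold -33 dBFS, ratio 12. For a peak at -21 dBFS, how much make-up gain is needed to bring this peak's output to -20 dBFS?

Overshoot 12 dB → 12/12 = 1 dB after compression, so the compressed level is -33 + 1 = -32 dBFS.
Make-up = target − compressed = -20 − (-32) = 12 dB.

12 dB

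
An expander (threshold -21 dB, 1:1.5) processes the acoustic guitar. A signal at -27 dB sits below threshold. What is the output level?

Undershoot = (-21) − (-27) = 6 dB.
At 1:1.5, that expands to 9 dB under threshold.
Output = -21 − 9 = -30 dB.

-30 dB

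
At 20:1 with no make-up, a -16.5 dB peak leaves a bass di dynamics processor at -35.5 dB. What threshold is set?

-36.5 dB

Input is 20 dB above T (since output overshoot × R = input overshoot: (-35.5 − T)·20 = -16.5 − T gives T = -36.5 dB).
Check: -36.5 + (-16.5 − (-36.5))/20 = -36.5 + 1 = -35.5 dB. ✓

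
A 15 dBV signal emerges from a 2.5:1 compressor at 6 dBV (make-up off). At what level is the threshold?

Gain reduction = 15 − 6 = 9 dB; output overshoot = GR / (R − 1) = 9 / 1.5 = 6 dB.
Threshold = output − output overshoot = 6 − 6 = 0 dBV.

0 dBV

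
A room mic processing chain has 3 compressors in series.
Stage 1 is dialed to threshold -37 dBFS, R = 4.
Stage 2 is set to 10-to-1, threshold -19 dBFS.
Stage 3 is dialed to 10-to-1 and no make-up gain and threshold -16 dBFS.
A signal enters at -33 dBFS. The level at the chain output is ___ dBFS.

-36 dBFS

Stage 1: -33 dBFS is 4 dB over -37 dBFS; at 4:1 that becomes 1 dB over, giving -36 dBFS.
Stage 2: -36 dBFS ≤ -19 dBFS, so stage 2 doesn't engage; output -36 dBFS.
Stage 3: -36 dBFS is at or below the -16 dBFS threshold — no compression; output -36 dBFS.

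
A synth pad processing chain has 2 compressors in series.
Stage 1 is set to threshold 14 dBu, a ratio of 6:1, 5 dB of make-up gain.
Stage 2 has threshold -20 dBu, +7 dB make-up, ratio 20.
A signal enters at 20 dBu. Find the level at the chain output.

-11 dBu

Stage 1: 20 dBu is 6 dB over 14 dBu; at 6:1 that becomes 1 dB over, giving 15 dBu; +5 dB make-up → 20 dBu.
Stage 2: 20 dBu is 40 dB over -20 dBu; at 20:1 that becomes 2 dB over, giving -18 dBu; +7 dB make-up → -11 dBu.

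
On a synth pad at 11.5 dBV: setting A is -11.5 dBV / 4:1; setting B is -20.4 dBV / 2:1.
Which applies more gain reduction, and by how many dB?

A, by 1.3 dB

A: GR = 23 − 23/4 = 17.25 dB.
B: GR = 31.9 − 31.9/2 = 15.95 dB.
Difference: 1.3 dB in favour of A.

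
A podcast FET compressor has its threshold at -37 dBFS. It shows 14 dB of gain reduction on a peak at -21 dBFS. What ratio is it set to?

8:1

Input overshoot = -21 − (-37) = 16 dB.
Output overshoot = 16 − 14 = 2 dB.
Ratio = input overshoot / output overshoot = 16 / 2 = 8.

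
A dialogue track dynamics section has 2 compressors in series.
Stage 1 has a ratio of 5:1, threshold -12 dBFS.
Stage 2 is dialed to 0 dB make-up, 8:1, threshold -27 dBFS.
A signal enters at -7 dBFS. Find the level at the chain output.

Stage 1: overshoot 5 dB → 5/5 = 1 dB → -11 dBFS.
Stage 2: overshoot 16 dB → 16/8 = 2 dB → -25 dBFS.

-25 dBFS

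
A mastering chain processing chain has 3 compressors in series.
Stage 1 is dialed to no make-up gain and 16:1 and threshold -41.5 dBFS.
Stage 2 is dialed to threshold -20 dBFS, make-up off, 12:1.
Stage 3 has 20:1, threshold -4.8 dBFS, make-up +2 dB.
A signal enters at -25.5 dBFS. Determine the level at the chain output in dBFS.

Stage 1: 16 dB above -41.5 dBFS, reduced 16:1 to 1 dB above → -40.5 dBFS.
Stage 2: below threshold (-40.5 ≤ -20); passes unchanged; output -40.5 dBFS.
Stage 3: -40.5 dBFS ≤ -4.8 dBFS, so stage 3 doesn't engage; make-up brings it to -38.5 dBFS.

-38.5 dBFS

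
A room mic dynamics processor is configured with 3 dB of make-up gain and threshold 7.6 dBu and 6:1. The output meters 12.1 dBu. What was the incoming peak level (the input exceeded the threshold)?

16.6 dBu

Stripping the +3 dB make-up gives 9.1 dBu at the gain stage.
That's 1.5 dB above the 7.6 dBu threshold.
Undo the ratio: input overshoot = 1.5 × 6 = 9 dB, giving input = 16.6 dBu.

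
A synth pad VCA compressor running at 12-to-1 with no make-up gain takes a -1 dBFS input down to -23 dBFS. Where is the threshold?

-25 dBFS

Gain reduction = -1 − (-23) = 22 dB; output overshoot = GR / (R − 1) = 22 / 11 = 2 dB.
Threshold = output − output overshoot = -23 − 2 = -25 dBFS.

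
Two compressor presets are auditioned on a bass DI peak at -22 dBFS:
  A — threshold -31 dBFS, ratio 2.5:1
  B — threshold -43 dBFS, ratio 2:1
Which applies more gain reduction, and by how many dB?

B, by 5.1 dB

A: 9 dB over, compressed to 3.6 dB over, so 5.4 dB of GR.
B: 21 dB over, compressed to 10.5 dB over, so 10.5 dB of GR.
B reduces 5.1 dB more.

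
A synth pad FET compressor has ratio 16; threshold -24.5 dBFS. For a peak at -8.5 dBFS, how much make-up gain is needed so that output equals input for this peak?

Overshoot 16 dB → 16/16 = 1 dB after compression, so the compressed level is -24.5 + 1 = -23.5 dBFS.
Make-up = target − compressed = -8.5 − (-23.5) = 15 dB.

15 dB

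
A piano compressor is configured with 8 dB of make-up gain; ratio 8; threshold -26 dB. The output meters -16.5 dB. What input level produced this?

-14 dB

Before make-up, the level was -16.5 − 8 = -24.5 dB.
Post-compression overshoot = -24.5 − (-26) = 1.5 dB.
Undo the ratio: input overshoot = 1.5 × 8 = 12 dB, giving input = -14 dB.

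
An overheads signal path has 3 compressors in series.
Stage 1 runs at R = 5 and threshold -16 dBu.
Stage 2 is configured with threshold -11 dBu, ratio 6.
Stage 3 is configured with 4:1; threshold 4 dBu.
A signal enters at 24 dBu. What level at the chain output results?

-10.5 dBu

Stage 1: 24 dBu is 40 dB over -16 dBu; at 5:1 that becomes 8 dB over, giving -8 dBu.
Stage 2: overshoot 3 dB → 3/6 = 0.5 dB → -10.5 dBu.
Stage 3: -10.5 dBu is at or below the 4 dBu threshold — no compression; output -10.5 dBu.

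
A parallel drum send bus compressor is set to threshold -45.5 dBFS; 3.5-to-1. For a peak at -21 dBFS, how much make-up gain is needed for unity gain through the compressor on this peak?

17.5 dB

Without make-up, output = threshold + overshoot/3.5 = -45.5 + 7 = -38.5 dBFS.
Gap to target: 17.5 dB.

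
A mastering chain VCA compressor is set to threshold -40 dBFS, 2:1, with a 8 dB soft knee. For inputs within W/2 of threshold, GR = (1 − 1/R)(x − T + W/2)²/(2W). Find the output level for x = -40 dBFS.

x − T + W/2 = -40 − (-40) + 4 = 4.
GR = (1 − 1/2) × 4² / 16 = 0.5 × 16 / 16 = 0.5 dB.
Output = -40 − 0.5 = -40.5 dBFS.

-40.5 dBFS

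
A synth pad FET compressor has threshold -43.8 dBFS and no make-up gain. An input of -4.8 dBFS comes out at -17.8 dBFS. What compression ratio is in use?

1.5:1

Input overshoot = -4.8 − (-43.8) = 39 dB; output overshoot = -17.8 − (-43.8) = 26 dB.
Ratio = 39 / 26 = 1.5.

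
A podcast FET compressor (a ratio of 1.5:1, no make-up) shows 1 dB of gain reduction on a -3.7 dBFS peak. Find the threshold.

Gain reduction = -3.7 − (-4.7) = 1 dB; output overshoot = GR / (R − 1) = 1 / 0.5 = 2 dB.
Threshold = output − output overshoot = -4.7 − 2 = -6.7 dBFS.

-6.7 dBFS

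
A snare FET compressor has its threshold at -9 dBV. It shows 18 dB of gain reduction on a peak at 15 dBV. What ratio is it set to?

Input overshoot = 15 − (-9) = 24 dB.
Output overshoot = 24 − 18 = 6 dB.
Ratio = input overshoot / output overshoot = 24 / 6 = 4.

4:1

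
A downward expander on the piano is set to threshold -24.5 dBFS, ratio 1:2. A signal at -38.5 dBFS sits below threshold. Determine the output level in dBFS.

-52.5 dBFS

The input is 14 dB below the -24.5 dBFS threshold.
A 1:2 expander multiplies undershoot by 2: 14 × 2 = 28 dB below threshold.
Output = -24.5 − 28 = -52.5 dBFS.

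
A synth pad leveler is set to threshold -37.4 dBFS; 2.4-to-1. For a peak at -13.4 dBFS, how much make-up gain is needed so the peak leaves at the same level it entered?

The peak compresses to -37.4 + 24/2.4 = -27.4 dBFS.
To reach -13.4 dBFS requires -13.4 − (-27.4) = 14 dB of make-up.

14 dB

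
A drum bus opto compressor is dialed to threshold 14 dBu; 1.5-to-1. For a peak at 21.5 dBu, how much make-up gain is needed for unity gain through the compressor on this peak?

2.5 dB

Without make-up, output = threshold + overshoot/1.5 = 14 + 5 = 19 dBu.
Gap to target: 2.5 dB.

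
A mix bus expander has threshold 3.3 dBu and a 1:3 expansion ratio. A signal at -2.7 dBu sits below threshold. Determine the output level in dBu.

The input is 6 dB below the 3.3 dBu threshold.
A 1:3 expander multiplies undershoot by 3: 6 × 3 = 18 dB below threshold.
Output = 3.3 − 18 = -14.7 dBu.

-14.7 dBu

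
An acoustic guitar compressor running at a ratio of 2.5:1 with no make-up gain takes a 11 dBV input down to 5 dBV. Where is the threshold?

1 dBV

Gain reduction = 11 − 5 = 6 dB; output overshoot = GR / (R − 1) = 6 / 1.5 = 4 dB.
Threshold = output − output overshoot = 5 − 4 = 1 dBV.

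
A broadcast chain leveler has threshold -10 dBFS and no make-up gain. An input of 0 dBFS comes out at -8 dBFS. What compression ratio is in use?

5:1

Input overshoot = 0 − (-10) = 10 dB; output overshoot = -8 − (-10) = 2 dB.
Ratio = 10 / 2 = 5.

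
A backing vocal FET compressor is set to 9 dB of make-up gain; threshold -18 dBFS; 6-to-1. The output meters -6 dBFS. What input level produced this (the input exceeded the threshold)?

Stripping the +9 dB make-up gives -15 dBFS at the gain stage.
Post-compression overshoot = -15 − (-18) = 3 dB.
Input overshoot = R × output overshoot = 18 dB → input = -18 + 18 = 0 dBFS.

0 dBFS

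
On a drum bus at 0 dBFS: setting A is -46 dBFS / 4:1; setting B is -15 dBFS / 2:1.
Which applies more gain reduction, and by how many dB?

A: GR = 46 − 46/4 = 34.5 dB.
B: GR = 15 − 15/2 = 7.5 dB.
Difference: 27 dB in favour of A.

A, by 27 dB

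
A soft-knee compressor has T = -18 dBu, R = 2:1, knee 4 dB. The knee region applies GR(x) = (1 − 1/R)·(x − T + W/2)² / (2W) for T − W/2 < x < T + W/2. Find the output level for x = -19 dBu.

-19.0625 dBu

x − T + W/2 = -19 − (-18) + 2 = 1.
GR = (1 − 1/2) × 1² / 8 = 0.5 × 1 / 8 = 0.0625 dB.
Output = -19 − 0.0625 = -19.0625 dBu.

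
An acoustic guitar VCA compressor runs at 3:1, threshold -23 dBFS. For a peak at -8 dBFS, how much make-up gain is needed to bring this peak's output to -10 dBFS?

8 dB

Without make-up, output = threshold + overshoot/3 = -23 + 5 = -18 dBFS.
Gap to target: 8 dB.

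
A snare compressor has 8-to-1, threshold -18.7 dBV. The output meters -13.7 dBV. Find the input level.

21.3 dBV

The compressed level sits -13.7 − (-18.7) = 5 dB over threshold.
Undo the ratio: input overshoot = 5 × 8 = 40 dB, giving input = 21.3 dBV.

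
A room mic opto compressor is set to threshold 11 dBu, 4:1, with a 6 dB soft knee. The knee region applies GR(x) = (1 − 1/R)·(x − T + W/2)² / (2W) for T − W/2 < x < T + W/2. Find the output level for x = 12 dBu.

x − T + W/2 = 12 − 11 + 3 = 4.
GR = (1 − 1/4) × 4² / 12 = 0.75 × 16 / 12 = 1 dB.
Output = 12 − 1 = 11 dBu.

11 dBu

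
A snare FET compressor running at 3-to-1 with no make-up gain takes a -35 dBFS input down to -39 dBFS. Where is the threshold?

Gain reduction = -35 − (-39) = 4 dB; output overshoot = GR / (R − 1) = 4 / 2 = 2 dB.
Threshold = output − output overshoot = -39 − 2 = -41 dBFS.

-41 dBFS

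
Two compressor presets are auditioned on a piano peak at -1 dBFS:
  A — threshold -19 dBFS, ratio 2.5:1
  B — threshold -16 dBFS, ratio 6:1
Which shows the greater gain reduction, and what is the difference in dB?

B, by 1.7 dB

A: overshoot 18 dB → output overshoot 7.2 dB → GR 10.8 dB.
B: overshoot 15 dB → output overshoot 2.5 dB → GR 12.5 dB.
Difference: 1.7 dB in favour of B.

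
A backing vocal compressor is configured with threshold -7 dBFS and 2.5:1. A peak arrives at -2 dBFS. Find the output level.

The input is 5 dB above the -7 dBFS threshold.
2.5:1 compression reduces that to 5/2.5 = 2 dB over.
Output = -7 + 2 = -5 dBFS.

-5 dBFS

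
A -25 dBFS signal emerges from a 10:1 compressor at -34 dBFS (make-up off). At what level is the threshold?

Gain reduction = -25 − (-34) = 9 dB; output overshoot = GR / (R − 1) = 9 / 9 = 1 dB.
Threshold = output − output overshoot = -34 − 1 = -35 dBFS.

-35 dBFS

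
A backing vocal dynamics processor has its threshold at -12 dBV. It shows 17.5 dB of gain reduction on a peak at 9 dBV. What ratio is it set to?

6:1

Input overshoot = 9 − (-12) = 21 dB.
Output overshoot = 21 − 17.5 = 3.5 dB.
Ratio = input overshoot / output overshoot = 21 / 3.5 = 6.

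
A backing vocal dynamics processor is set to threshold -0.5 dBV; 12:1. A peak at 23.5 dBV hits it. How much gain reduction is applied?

23.5 dBV exceeds the threshold by 24 dB.
A 12:1 ratio leaves 2 dB of that excess.
Gain reduction = 24 − 2 = 22 dB.

22 dB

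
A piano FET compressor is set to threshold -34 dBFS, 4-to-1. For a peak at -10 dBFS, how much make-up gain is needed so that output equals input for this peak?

18 dB

Without make-up, output = threshold + overshoot/4 = -34 + 6 = -28 dBFS.
Gap to target: 18 dB.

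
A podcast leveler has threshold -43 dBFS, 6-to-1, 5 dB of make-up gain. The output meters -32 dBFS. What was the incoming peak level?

Remove make-up: -32 − 5 = -37 dBFS.
Post-compression overshoot = -37 − (-43) = 6 dB.
Undo the ratio: input overshoot = 6 × 6 = 36 dB, giving input = -7 dBFS.

-7 dBFS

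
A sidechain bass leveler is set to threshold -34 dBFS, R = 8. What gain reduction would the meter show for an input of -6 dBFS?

The signal is 28 dB above threshold.
At 8:1, output sits 28/8 = 3.5 dB above threshold.
Gain reduction = 28 − 3.5 = 24.5 dB.

24.5 dB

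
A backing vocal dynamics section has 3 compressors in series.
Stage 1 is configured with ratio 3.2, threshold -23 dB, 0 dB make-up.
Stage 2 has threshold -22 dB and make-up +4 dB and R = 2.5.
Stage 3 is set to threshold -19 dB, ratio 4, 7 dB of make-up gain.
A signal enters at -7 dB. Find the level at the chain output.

-11.35 dB

Stage 1: overshoot 16 dB → 16/3.2 = 5 dB → -18 dB.
Stage 2: overshoot 4 dB → 4/2.5 = 1.6 dB → -20.4 dB; +4 dB make-up → -16.4 dB.
Stage 3: 2.6 dB above -19 dB, reduced 4:1 to 0.65 dB above → -18.35 dB; +7 dB make-up → -11.35 dB.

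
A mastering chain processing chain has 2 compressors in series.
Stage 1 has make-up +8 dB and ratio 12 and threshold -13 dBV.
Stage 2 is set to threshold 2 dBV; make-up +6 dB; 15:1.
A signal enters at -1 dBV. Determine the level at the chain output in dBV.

Stage 1: -1 dBV is 12 dB over -13 dBV; at 12:1 that becomes 1 dB over, giving -12 dBV; +8 dB make-up → -4 dBV.
Stage 2: below threshold (-4 ≤ 2); passes unchanged; make-up brings it to 2 dBV.

2 dBV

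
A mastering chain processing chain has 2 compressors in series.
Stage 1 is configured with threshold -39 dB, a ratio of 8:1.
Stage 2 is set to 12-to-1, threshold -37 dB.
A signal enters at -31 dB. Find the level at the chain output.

Stage 1: 8 dB above -39 dB, reduced 8:1 to 1 dB above → -38 dB.
Stage 2: -38 dB is at or below the -37 dB threshold — no compression; output -38 dB.

-38 dB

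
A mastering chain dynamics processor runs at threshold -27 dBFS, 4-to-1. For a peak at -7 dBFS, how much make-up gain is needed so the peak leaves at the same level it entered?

Overshoot 20 dB → 20/4 = 5 dB after compression, so the compressed level is -27 + 5 = -22 dBFS.
Make-up = target − compressed = -7 − (-22) = 15 dB.

15 dB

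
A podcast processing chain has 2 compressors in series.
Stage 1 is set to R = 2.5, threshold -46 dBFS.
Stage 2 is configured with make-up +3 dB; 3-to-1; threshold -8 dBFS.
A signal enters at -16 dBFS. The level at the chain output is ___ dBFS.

Stage 1: 30 dB above -46 dBFS, reduced 2.5:1 to 12 dB above → -34 dBFS.
Stage 2: -34 dBFS ≤ -8 dBFS, so stage 2 doesn't engage; make-up brings it to -31 dBFS.

-31 dBFS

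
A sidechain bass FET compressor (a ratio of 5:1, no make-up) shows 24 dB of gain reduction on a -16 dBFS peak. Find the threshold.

Gain reduction = -16 − (-40) = 24 dB; output overshoot = GR / (R − 1) = 24 / 4 = 6 dB.
Threshold = output − output overshoot = -40 − 6 = -46 dBFS.

-46 dBFS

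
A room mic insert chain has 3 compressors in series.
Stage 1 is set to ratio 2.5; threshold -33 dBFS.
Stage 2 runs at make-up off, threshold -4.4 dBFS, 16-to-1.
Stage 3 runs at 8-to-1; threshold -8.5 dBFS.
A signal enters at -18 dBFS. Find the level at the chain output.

-27 dBFS

Stage 1: 15 dB above -33 dBFS, reduced 2.5:1 to 6 dB above → -27 dBFS.
Stage 2: below threshold (-27 ≤ -4.4); passes unchanged; output -27 dBFS.
Stage 3: -27 dBFS is at or below the -8.5 dBFS threshold — no compression; output -27 dBFS.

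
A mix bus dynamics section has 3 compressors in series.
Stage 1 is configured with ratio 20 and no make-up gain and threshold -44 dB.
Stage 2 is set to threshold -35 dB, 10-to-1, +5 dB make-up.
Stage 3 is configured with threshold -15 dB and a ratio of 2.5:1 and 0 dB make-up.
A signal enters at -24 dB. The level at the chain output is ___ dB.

-38 dB

Stage 1: 20 dB above -44 dB, reduced 20:1 to 1 dB above → -43 dB.
Stage 2: below threshold (-43 ≤ -35); passes unchanged; make-up brings it to -38 dB.
Stage 3: -38 dB is at or below the -15 dB threshold — no compression; output -38 dB.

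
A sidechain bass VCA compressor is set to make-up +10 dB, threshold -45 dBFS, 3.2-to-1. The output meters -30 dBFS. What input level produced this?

Before make-up, the level was -30 − 10 = -40 dBFS.
That's 5 dB above the -45 dBFS threshold.
Input overshoot = R × output overshoot = 16 dB → input = -45 + 16 = -29 dBFS.

-29 dBFS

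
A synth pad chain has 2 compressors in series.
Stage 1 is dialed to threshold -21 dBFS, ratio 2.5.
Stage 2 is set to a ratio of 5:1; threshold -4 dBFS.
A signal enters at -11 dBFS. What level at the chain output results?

Stage 1: overshoot 10 dB → 10/2.5 = 4 dB → -17 dBFS.
Stage 2: below threshold (-17 ≤ -4); passes unchanged; output -17 dBFS.

-17 dBFS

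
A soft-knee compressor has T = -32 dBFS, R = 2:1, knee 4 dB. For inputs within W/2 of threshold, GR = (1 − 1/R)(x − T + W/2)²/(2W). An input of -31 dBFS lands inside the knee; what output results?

-31.5625 dBFS

x − T + W/2 = -31 − (-32) + 2 = 3.
GR = (1 − 1/2) × 3² / 8 = 0.5 × 9 / 8 = 0.5625 dB.
Output = -31 − 0.5625 = -31.5625 dBFS.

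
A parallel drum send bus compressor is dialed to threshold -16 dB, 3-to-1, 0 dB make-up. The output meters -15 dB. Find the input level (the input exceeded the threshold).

Post-compression overshoot = -15 − (-16) = 1 dB.
Before 3:1 compression the overshoot was 1 × 3 = 3 dB, so input = -16 + 3 = -13 dB.

-13 dB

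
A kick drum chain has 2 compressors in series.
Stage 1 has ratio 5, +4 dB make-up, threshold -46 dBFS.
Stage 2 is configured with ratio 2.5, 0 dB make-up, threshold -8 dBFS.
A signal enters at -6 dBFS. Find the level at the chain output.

-34 dBFS

Stage 1: 40 dB above -46 dBFS, reduced 5:1 to 8 dB above → -38 dBFS; +4 dB make-up → -34 dBFS.
Stage 2: -34 dBFS ≤ -8 dBFS, so stage 2 doesn't engage; output -34 dBFS.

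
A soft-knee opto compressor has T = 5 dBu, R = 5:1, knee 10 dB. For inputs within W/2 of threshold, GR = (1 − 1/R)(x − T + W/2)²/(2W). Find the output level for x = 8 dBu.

5.44 dBu

x − T + W/2 = 8 − 5 + 5 = 8.
GR = (1 − 1/5) × 8² / 20 = 0.8 × 64 / 20 = 2.56 dB.
Output = 8 − 2.56 = 5.44 dBu.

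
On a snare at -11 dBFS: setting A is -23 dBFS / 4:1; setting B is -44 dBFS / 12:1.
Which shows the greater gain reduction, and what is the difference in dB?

A: overshoot 12 dB → output overshoot 3 dB → GR 9 dB.
B: overshoot 33 dB → output overshoot 2.75 dB → GR 30.25 dB.
Difference: 21.25 dB in favour of B.

B, by 21.25 dB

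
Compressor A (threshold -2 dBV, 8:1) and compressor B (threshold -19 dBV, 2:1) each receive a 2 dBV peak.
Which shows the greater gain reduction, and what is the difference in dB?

B, by 7 dB

A: GR = 4 − 4/8 = 3.5 dB.
B: GR = 21 − 21/2 = 10.5 dB.
Difference: 7 dB in favour of B.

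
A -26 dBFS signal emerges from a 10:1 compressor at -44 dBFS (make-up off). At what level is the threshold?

-46 dBFS

Input is 20 dB above T (since output overshoot × R = input overshoot: (-44 − T)·10 = -26 − T gives T = -46 dBFS).
Check: -46 + (-26 − (-46))/10 = -46 + 2 = -44 dBFS. ✓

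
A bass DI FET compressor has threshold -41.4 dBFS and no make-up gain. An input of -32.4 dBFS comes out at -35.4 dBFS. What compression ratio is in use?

Input overshoot = -32.4 − (-41.4) = 9 dB; output overshoot = -35.4 − (-41.4) = 6 dB.
Ratio = 9 / 6 = 1.5.

1.5:1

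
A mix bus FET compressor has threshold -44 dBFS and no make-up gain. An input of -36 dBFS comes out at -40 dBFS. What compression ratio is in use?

2:1

Input overshoot = -36 − (-44) = 8 dB; output overshoot = -40 − (-44) = 4 dB.
Ratio = 8 / 4 = 2.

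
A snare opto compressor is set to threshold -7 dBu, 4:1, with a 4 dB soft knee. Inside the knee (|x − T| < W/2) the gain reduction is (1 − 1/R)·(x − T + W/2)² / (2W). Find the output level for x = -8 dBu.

x − T + W/2 = -8 − (-7) + 2 = 1.
GR = (1 − 1/4) × 1² / 8 = 0.75 × 1 / 8 = 0.09375 dB.
Output = -8 − 0.09375 = -8.09375 dBu.

-8.09375 dBu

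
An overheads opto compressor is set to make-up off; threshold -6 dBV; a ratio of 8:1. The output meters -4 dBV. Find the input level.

10 dBV

That's 2 dB above the -6 dBV threshold.
Input overshoot = R × output overshoot = 16 dB → input = -6 + 16 = 10 dBV.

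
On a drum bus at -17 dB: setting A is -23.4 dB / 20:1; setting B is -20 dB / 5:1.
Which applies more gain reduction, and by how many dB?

A, by 3.68 dB

A: GR = 6.4 − 6.4/20 = 6.08 dB.
B: GR = 3 − 3/5 = 2.4 dB.
Difference: 3.68 dB in favour of A.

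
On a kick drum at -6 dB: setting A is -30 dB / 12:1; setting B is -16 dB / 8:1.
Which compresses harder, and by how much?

A, by 13.25 dB

A: GR = 24 − 24/12 = 22 dB.
B: GR = 10 − 10/8 = 8.75 dB.
Difference: 13.25 dB in favour of A.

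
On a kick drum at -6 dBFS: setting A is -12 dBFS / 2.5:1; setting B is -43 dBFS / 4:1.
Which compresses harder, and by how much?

A: GR = 6 − 6/2.5 = 3.6 dB.
B: GR = 37 − 37/4 = 27.75 dB.
Difference: 24.15 dB in favour of B.

B, by 24.15 dB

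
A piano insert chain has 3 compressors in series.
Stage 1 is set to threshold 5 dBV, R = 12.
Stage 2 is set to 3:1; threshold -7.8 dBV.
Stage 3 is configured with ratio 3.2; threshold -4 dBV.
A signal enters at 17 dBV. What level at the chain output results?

Stage 1: 17 dBV is 12 dB over 5 dBV; at 12:1 that becomes 1 dB over, giving 6 dBV.
Stage 2: overshoot 13.8 dB → 13.8/3 = 4.6 dB → -3.2 dBV.
Stage 3: overshoot 0.8 dB → 0.8/3.2 = 0.25 dB → -3.75 dBV.

-3.75 dBV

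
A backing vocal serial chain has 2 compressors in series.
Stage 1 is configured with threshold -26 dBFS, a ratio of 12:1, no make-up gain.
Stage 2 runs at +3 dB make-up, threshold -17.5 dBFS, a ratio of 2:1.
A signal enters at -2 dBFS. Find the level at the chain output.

Stage 1: overshoot 24 dB → 24/12 = 2 dB → -24 dBFS.
Stage 2: -24 dBFS ≤ -17.5 dBFS, so stage 2 doesn't engage; make-up brings it to -21 dBFS.

-21 dBFS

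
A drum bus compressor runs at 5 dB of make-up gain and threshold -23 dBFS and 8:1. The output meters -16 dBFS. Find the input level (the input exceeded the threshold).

-7 dBFS

Before make-up, the level was -16 − 5 = -21 dBFS.
The compressed level sits -21 − (-23) = 2 dB over threshold.
Undo the ratio: input overshoot = 2 × 8 = 16 dB, giving input = -7 dBFS.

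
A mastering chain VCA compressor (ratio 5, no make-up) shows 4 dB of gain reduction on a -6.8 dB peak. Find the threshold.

Gain reduction = -6.8 − (-10.8) = 4 dB; output overshoot = GR / (R − 1) = 4 / 4 = 1 dB.
Threshold = output − output overshoot = -10.8 − 1 = -11.8 dB.

-11.8 dB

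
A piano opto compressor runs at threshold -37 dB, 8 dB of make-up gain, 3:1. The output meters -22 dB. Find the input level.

Remove make-up: -22 − 8 = -30 dB.
The compressed level sits -30 − (-37) = 7 dB over threshold.
Input overshoot = R × output overshoot = 21 dB → input = -37 + 21 = -16 dB.

-16 dB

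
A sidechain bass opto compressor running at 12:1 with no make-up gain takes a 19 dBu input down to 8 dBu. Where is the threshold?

7 dBu

Gain reduction = 19 − 8 = 11 dB; output overshoot = GR / (R − 1) = 11 / 11 = 1 dB.
Threshold = output − output overshoot = 8 − 1 = 7 dBu.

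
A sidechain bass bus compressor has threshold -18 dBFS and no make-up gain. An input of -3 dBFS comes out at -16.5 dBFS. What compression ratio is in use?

Input overshoot = -3 − (-18) = 15 dB; output overshoot = -16.5 − (-18) = 1.5 dB.
Ratio = 15 / 1.5 = 10.

10:1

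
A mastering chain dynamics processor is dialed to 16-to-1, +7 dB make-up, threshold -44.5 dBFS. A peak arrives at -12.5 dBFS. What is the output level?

The input is 32 dB above the -44.5 dBFS threshold.
The 32 dB excess becomes 2 dB after 16:1 reduction.
That puts the output at -42.5 dBFS; make-up adds 7 dB, giving -35.5 dBFS.

-35.5 dBFS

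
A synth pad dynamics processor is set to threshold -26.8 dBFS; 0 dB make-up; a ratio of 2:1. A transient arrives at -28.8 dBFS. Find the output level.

-28.8 dBFS

-28.8 dBFS is 2 dB below the -26.8 dBFS threshold, so no gain reduction is applied.
Output = input = -28.8 dBFS.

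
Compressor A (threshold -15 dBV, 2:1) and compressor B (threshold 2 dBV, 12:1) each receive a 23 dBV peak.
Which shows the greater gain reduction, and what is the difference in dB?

A: GR = 38 − 38/2 = 19 dB.
B: GR = 21 − 21/12 = 19.25 dB.
B applies 0.25 dB more gain reduction.

B, by 0.25 dB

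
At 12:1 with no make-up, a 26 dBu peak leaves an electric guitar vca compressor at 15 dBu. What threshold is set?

Gain reduction = 26 − 15 = 11 dB; output overshoot = GR / (R − 1) = 11 / 11 = 1 dB.
Threshold = output − output overshoot = 15 − 1 = 14 dBu.

14 dBu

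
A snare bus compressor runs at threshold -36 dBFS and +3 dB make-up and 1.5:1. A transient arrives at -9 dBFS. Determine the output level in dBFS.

-15 dBFS

The input is 27 dB above the -36 dBFS threshold.
1.5:1 compression reduces that to 27/1.5 = 18 dB over.
Output = -36 + 18 = -18 dBFS; make-up adds 3 dB, giving -15 dBFS.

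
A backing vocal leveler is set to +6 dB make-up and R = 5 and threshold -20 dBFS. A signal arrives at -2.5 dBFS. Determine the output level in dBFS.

Overshoot: -2.5 − (-20) = 17.5 dB.
The 17.5 dB excess becomes 3.5 dB after 5:1 reduction.
Output = -20 + 3.5 = -16.5 dBFS; make-up adds 6 dB, giving -10.5 dBFS.

-10.5 dBFS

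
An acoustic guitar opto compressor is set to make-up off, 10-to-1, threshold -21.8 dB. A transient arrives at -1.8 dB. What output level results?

Overshoot: -1.8 − (-21.8) = 20 dB.
At 10:1 the overshoot is divided by 10, leaving 2 dB above threshold.
That puts the output at -19.8 dB.

-19.8 dB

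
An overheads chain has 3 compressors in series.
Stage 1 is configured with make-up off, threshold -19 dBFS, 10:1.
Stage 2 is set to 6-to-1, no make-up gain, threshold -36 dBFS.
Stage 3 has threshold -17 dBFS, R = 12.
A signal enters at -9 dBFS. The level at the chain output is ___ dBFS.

-33 dBFS

Stage 1: overshoot 10 dB → 10/10 = 1 dB → -18 dBFS.
Stage 2: 18 dB above -36 dBFS, reduced 6:1 to 3 dB above → -33 dBFS.
Stage 3: -33 dBFS ≤ -17 dBFS, so stage 3 doesn't engage; output -33 dBFS.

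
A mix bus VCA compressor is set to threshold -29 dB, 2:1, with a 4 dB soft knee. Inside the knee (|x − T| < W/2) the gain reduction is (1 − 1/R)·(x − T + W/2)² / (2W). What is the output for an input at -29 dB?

x − T + W/2 = -29 − (-29) + 2 = 2.
GR = (1 − 1/2) × 2² / 8 = 0.5 × 4 / 8 = 0.25 dB.
Output = -29 − 0.25 = -29.25 dB.

-29.25 dB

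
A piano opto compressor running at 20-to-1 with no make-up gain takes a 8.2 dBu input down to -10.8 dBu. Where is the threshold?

-11.8 dBu

Input is 20 dB above T (since output overshoot × R = input overshoot: (-10.8 − T)·20 = 8.2 − T gives T = -11.8 dBu).
Check: -11.8 + (8.2 − (-11.8))/20 = -11.8 + 1 = -10.8 dBu. ✓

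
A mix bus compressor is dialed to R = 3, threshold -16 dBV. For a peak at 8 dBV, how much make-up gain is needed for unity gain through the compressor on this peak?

16 dB

Overshoot 24 dB → 24/3 = 8 dB after compression, so the compressed level is -16 + 8 = -8 dBV.
Make-up = target − compressed = 8 − (-8) = 16 dB.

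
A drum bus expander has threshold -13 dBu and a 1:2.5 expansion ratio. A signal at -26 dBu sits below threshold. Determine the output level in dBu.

Below threshold, a 1:2.5 expander applies gain = (2.5−1)×(T − x) of attenuation.
(2.5−1) × 13 = 19.5 dB, so output = -26 − 19.5 = -45.5 dBu.

-45.5 dBu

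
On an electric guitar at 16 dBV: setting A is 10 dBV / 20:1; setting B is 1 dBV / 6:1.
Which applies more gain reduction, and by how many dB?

B, by 6.8 dB

A: overshoot 6 dB → output overshoot 0.3 dB → GR 5.7 dB.
B: overshoot 15 dB → output overshoot 2.5 dB → GR 12.5 dB.
Difference: 6.8 dB in favour of B.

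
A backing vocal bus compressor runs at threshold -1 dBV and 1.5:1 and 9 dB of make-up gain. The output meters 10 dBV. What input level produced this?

2 dBV

Before make-up, the level was 10 − 9 = 1 dBV.
Post-compression overshoot = 1 − (-1) = 2 dB.
Undo the ratio: input overshoot = 2 × 1.5 = 3 dB, giving input = 2 dBV.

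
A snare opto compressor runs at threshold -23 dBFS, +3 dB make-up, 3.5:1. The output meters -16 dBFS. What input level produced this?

-9 dBFS

Before make-up, the level was -16 − 3 = -19 dBFS.
The compressed level sits -19 − (-23) = 4 dB over threshold.
Undo the ratio: input overshoot = 4 × 3.5 = 14 dB, giving input = -9 dBFS.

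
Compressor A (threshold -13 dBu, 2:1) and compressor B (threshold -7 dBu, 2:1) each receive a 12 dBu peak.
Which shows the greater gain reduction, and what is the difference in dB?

A, by 3 dB

A: 25 dB over, compressed to 12.5 dB over, so 12.5 dB of GR.
B: 19 dB over, compressed to 9.5 dB over, so 9.5 dB of GR.
A applies 3 dB more gain reduction.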